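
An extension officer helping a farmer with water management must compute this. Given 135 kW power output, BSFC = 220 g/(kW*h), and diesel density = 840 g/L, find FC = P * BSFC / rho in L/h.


FC = P * BSFC / rho_fuel
   = 135 * 220 / 840
   = 29700 / 840
   = 35.36 L/h


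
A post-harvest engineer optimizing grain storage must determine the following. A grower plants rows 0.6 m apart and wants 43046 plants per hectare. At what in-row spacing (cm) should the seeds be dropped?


spacing = 10000 / (row_sp * density)
        = 10000 / (0.6 * 43046)
        = 10000 / 25827.60
        = 0.38718 m = 38.72 cm


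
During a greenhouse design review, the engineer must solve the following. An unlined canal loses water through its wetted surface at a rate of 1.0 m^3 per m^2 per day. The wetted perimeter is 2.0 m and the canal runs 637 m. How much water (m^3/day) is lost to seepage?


S = C * P * L
  = 1.0 * 2.0 * 637
  = 1274 m^3/day


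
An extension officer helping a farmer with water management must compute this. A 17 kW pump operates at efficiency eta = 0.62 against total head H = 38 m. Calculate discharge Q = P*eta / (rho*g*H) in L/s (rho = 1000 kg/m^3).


Q = (P * 1000 * eta) / (rho * g * H)
  = (17 * 1000 * 0.62) / (1000 * 9.81 * 38)
  = 10540 / 372780
  = 0.02827 m^3/s = 28.27 L/s


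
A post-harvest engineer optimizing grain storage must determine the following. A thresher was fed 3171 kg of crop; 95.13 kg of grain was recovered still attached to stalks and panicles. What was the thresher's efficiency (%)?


eta = (total - unthreshed) / total * 100
    = (3171 - 95.13) / 3171 * 100
    = 3075.87 / 3171 * 100
    = 97%


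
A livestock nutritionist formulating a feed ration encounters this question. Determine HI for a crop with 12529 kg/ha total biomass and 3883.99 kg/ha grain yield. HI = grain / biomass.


HI = grain_yield / biomass
   = 3883.99 / 12529
   = 0.31


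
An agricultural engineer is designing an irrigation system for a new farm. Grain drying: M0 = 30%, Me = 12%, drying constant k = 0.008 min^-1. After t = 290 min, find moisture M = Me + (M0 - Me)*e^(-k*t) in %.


M = Me + (M0 - Me) * e^(-k*t)
  = 12 + (30 - 12) * e^(-0.008*290)
  = 12 + 18 * e^(-2.320)
  = 12 + 18 * 0.09827
  = 12 + 1.7689
  = 13.77%


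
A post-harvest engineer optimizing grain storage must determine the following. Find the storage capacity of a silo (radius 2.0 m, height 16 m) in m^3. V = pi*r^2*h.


V = pi * r^2 * h
  = pi * 2.0^2 * 16
  = pi * 4 * 16
  = 201.06 m^3


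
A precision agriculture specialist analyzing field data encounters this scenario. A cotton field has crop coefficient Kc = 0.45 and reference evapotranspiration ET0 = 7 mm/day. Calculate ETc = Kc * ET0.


ETc = Kc * ET0
    = 0.45 * 7
    = 3.15 mm/day


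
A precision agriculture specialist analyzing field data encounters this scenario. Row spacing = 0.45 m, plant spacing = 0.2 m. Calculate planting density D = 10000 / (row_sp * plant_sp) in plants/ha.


D = 10000 / (row_sp * plant_sp)
  = 10000 / (0.45 * 0.2)
  = 10000 / 0.0900
  = 111111.11 plants/ha


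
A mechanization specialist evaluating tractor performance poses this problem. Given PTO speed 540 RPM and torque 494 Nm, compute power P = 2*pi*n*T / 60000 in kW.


P = 2*pi*n*T / 60000
  = 2*pi * 540 * 494 / 60000
  = 1676102.51 / 60000
  = 27.94 kW


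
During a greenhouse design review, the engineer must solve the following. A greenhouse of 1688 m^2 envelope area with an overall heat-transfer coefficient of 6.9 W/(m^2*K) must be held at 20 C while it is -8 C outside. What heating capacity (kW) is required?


dT = 20 - (-8) = 28 K
Q = U * A * dT
  = 6.9 * 1688 * 28
  = 326121.60 W = 326.12 kW


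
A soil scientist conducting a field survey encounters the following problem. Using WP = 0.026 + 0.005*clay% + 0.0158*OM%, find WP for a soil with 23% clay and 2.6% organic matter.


WP = 0.026 + 0.005*23 + 0.0158*2.6
   = 0.026 + 0.1150 + 0.0411
   = 0.1821


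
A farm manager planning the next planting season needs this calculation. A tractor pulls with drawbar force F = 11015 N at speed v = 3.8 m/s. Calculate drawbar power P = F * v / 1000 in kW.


P = F * v / 1000
  = 11015 * 3.8 / 1000
  = 41857 / 1000
  = 41.86 kW


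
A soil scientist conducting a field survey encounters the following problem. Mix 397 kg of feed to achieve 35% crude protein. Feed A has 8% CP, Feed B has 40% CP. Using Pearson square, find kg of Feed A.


parts_A = CP_b - target = 40 - 35 = 5
parts_B = target - CP_a = 35 - 8 = 27
total_parts = 5 + 27 = 32
Feed A = 397 * 5 / 32 = 62.03 kg
Feed B = 397 * 27 / 32 = 334.97 kg

62.03 kg


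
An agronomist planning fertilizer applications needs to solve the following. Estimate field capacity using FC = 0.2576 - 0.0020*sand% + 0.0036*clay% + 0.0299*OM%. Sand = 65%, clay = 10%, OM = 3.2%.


FC = 0.2576 - 0.0020*65 + 0.0036*10 + 0.0299*3.2
   = 0.2576 - 0.1300 + 0.0360 + 0.0957
   = 0.2593


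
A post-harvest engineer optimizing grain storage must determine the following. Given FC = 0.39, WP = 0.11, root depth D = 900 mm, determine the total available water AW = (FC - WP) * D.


AW = (FC - WP) * D
   = (0.39 - 0.11) * 900
   = 0.28 * 900
   = 252 mm


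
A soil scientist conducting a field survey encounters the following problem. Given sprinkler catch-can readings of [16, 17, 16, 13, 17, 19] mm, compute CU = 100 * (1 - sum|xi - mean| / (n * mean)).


xbar = 98 / 6 = 16.333
sum|xi - xbar| = 8
CU = 100 * (1 - 8 / (6 * 16.333))
   = 100 * (1 - 0.0816)
   = 91.84%


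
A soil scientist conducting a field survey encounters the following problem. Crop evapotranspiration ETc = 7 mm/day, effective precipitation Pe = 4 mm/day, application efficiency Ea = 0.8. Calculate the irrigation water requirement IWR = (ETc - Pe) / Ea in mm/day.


IWR = (ETc - Pe) / Ea
    = (7 - 4) / 0.8
    = 3 / 0.8
    = 3.75 mm/day


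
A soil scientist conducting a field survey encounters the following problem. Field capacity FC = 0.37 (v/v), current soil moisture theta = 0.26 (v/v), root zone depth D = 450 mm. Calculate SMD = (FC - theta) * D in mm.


SMD = (FC - theta) * D
    = (0.37 - 0.26) * 450
    = 0.110 * 450
    = 49.50 mm


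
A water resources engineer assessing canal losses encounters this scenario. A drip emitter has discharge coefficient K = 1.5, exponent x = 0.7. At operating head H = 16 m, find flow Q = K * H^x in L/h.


Q = K * H^x
  = 1.5 * 16^0.7
  = 1.5 * 6.9644
  = 10.45 L/h


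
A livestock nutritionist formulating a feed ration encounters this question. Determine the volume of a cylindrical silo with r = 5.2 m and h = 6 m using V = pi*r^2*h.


V = pi * r^2 * h
  = pi * 5.2^2 * 6
  = pi * 27.04 * 6
  = 509.69 m^3


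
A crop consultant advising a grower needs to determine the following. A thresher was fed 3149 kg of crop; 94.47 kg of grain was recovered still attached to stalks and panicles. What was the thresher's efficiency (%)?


eta = (total - unthreshed) / total * 100
    = (3149 - 94.47) / 3149 * 100
    = 3054.53 / 3149 * 100
    = 97%


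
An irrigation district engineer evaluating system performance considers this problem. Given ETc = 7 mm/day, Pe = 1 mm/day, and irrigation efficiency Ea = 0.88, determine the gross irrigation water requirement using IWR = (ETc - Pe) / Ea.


IWR = (ETc - Pe) / Ea
    = (7 - 1) / 0.88
    = 6 / 0.88
    = 6.82 mm/day


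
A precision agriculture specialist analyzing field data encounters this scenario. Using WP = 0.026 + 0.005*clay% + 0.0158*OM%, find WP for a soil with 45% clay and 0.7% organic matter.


WP = 0.026 + 0.005*45 + 0.0158*0.7
   = 0.026 + 0.2250 + 0.0111
   = 0.2621


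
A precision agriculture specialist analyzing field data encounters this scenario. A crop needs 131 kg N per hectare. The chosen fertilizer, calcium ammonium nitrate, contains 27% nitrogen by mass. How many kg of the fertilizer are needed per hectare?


Rate = N_required / (N_content / 100)
     = 131 / (27 / 100)
     = 131 / 0.27
     = 485.19 kg/ha


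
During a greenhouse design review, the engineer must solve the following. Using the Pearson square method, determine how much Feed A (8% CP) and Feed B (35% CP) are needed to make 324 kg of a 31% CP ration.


parts_A = CP_b - target = 35 - 31 = 4
parts_B = target - CP_a = 31 - 8 = 23
total_parts = 4 + 23 = 27
Feed A = 324 * 4 / 27 = 48 kg
Feed B = 324 * 23 / 27 = 276 kg

48 kg


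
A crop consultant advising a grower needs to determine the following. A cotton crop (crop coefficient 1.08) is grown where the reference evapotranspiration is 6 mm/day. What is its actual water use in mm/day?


ETc = Kc * ET0
    = 1.08 * 6
    = 6.48 mm/day


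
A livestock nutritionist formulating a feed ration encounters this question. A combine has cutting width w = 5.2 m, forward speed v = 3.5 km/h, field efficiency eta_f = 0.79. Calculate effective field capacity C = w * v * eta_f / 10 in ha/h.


C = w * v * eta_f / 10
  = 5.2 * 3.5 * 0.79 / 10
  = 14.38 / 10
  = 1.44 ha/h


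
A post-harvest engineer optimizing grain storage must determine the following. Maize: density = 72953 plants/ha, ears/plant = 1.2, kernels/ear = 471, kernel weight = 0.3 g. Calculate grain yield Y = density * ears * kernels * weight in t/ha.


Y = density * ears * kernels * kw
  = 72953 * 1.2 * 471 * 0.3 g/ha
  = 12369910.68 g/ha
  = 12369.91 kg/ha = 12.37 t/ha


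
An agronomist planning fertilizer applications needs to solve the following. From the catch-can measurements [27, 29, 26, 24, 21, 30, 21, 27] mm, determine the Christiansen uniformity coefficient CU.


xbar = 205 / 8 = 25.625
sum|xi - xbar| = 21.750
CU = 100 * (1 - 21.750 / (8 * 25.625))
   = 100 * (1 - 0.1061)
   = 89.39%


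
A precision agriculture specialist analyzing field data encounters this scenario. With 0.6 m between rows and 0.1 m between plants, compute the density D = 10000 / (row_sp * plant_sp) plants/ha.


D = 10000 / (row_sp * plant_sp)
  = 10000 / (0.6 * 0.1)
  = 10000 / 0.0600
  = 166666.67 plants/ha


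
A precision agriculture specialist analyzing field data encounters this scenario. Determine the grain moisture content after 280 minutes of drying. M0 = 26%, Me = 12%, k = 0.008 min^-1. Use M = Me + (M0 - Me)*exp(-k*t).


M = Me + (M0 - Me) * e^(-k*t)
  = 12 + (26 - 12) * e^(-0.008*280)
  = 12 + 14 * e^(-2.240)
  = 12 + 14 * 0.10646
  = 12 + 1.4904
  = 13.49%


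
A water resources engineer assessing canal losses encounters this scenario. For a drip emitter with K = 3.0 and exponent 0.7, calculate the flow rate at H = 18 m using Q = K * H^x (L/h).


Q = K * H^x
  = 3.0 * 18^0.7
  = 3.0 * 7.5629
  = 22.69 L/h


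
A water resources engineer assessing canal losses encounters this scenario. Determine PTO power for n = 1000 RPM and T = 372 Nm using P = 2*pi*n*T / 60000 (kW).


P = 2*pi*n*T / 60000
  = 2*pi * 1000 * 372 / 60000
  = 2337344.93 / 60000
  = 38.96 kW


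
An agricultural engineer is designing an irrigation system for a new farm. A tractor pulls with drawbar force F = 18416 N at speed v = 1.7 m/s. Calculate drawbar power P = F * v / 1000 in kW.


P = F * v / 1000
  = 18416 * 1.7 / 1000
  = 31307.20 / 1000
  = 31.31 kW


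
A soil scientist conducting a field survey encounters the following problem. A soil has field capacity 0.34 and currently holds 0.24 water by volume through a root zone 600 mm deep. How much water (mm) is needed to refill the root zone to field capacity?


SMD = (FC - theta) * D
    = (0.34 - 0.24) * 600
    = 0.100 * 600
    = 60 mm


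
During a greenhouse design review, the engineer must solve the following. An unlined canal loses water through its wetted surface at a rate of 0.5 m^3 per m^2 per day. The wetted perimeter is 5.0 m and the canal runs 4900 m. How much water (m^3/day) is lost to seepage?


S = C * P * L
  = 0.5 * 5.0 * 4900
  = 12250 m^3/day


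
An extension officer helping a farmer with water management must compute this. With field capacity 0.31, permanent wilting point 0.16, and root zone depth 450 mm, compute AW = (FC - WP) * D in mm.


AW = (FC - WP) * D
   = (0.31 - 0.16) * 450
   = 0.15 * 450
   = 67.50 mm


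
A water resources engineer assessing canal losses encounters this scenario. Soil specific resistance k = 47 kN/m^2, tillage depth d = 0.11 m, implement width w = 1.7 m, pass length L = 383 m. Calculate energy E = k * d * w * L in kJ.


E = k * d * w * L
  = 47 * 0.11 * 1.7 * 383
  = 3366.19 kJ


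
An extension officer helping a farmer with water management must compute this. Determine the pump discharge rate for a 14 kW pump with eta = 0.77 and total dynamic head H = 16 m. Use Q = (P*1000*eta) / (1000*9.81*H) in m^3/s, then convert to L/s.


Q = (P * 1000 * eta) / (rho * g * H)
  = (14 * 1000 * 0.77) / (1000 * 9.81 * 16)
  = 10780 / 156960
  = 0.06868 m^3/s = 68.68 L/s


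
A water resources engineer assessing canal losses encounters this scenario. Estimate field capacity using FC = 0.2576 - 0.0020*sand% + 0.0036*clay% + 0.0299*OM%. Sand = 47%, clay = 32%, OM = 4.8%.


FC = 0.2576 - 0.0020*47 + 0.0036*32 + 0.0299*4.8
   = 0.2576 - 0.0940 + 0.1152 + 0.1435
   = 0.4223


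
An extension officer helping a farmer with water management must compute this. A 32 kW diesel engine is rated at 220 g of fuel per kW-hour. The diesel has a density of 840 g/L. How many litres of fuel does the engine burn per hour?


FC = P * BSFC / rho_fuel
   = 32 * 220 / 840
   = 7040 / 840
   = 8.38 L/h


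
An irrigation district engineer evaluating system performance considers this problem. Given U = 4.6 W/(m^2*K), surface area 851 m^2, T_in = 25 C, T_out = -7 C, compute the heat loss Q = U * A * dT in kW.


dT = 25 - (-7) = 32 K
Q = U * A * dT
  = 4.6 * 851 * 32
  = 125267.20 W = 125.27 kW


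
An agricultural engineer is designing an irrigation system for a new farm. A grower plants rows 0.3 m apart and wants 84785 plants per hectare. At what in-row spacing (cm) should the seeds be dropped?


spacing = 10000 / (row_sp * density)
        = 10000 / (0.3 * 84785)
        = 10000 / 25435.50
        = 0.39315 m = 39.32 cm


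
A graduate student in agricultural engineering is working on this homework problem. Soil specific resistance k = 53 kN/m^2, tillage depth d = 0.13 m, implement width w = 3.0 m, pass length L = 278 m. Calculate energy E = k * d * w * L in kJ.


E = k * d * w * L
  = 53 * 0.13 * 3.0 * 278
  = 5746.26 kJ


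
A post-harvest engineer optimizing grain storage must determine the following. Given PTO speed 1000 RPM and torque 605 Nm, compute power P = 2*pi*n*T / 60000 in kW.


P = 2*pi*n*T / 60000
  = 2*pi * 1000 * 605 / 60000
  = 3801327.11 / 60000
  = 63.36 kW


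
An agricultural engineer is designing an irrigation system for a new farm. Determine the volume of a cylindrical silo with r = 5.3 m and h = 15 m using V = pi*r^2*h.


V = pi * r^2 * h
  = pi * 5.3^2 * 15
  = pi * 28.09 * 15
  = 1323.71 m^3


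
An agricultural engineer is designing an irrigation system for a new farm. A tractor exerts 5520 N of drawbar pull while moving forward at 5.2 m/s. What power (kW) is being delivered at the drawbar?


P = F * v / 1000
  = 5520 * 5.2 / 1000
  = 28704 / 1000
  = 28.70 kW


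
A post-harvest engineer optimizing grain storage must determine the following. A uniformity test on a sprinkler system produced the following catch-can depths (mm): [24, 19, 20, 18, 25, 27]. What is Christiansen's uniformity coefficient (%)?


xbar = 133 / 6 = 22.167
sum|xi - xbar| = 19
CU = 100 * (1 - 19 / (6 * 22.167))
   = 100 * (1 - 0.1429)
   = 85.71%


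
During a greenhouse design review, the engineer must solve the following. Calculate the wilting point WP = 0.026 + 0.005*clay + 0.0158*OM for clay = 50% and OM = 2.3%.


WP = 0.026 + 0.005*50 + 0.0158*2.3
   = 0.026 + 0.2500 + 0.0363
   = 0.3123


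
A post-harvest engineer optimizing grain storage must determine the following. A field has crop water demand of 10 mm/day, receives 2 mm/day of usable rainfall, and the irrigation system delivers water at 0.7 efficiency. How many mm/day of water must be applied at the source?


IWR = (ETc - Pe) / Ea
    = (10 - 2) / 0.7
    = 8 / 0.7
    = 11.43 mm/day


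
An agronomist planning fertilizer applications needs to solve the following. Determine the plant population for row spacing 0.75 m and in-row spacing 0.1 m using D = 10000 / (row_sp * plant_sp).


D = 10000 / (row_sp * plant_sp)
  = 10000 / (0.75 * 0.1)
  = 10000 / 0.0750
  = 133333.33 plants/ha


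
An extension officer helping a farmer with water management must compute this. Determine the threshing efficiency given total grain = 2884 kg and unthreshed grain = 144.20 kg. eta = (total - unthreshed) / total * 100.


eta = (total - unthreshed) / total * 100
    = (2884 - 144.20) / 2884 * 100
    = 2739.80 / 2884 * 100
    = 95%


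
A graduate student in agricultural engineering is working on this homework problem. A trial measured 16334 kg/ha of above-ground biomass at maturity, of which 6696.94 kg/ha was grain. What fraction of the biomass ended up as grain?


HI = grain_yield / biomass
   = 6696.94 / 16334
   = 0.41


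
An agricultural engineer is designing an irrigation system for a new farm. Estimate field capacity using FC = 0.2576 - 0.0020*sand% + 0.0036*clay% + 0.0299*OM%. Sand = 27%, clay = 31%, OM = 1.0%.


FC = 0.2576 - 0.0020*27 + 0.0036*31 + 0.0299*1.0
   = 0.2576 - 0.0540 + 0.1116 + 0.0299
   = 0.3451


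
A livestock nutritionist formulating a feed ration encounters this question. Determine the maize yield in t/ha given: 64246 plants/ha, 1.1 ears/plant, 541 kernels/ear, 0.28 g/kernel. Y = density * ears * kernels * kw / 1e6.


Y = density * ears * kernels * kw
  = 64246 * 1.1 * 541 * 0.28 g/ha
  = 10705182.49 g/ha
  = 10705.18 kg/ha = 10.71 t/ha


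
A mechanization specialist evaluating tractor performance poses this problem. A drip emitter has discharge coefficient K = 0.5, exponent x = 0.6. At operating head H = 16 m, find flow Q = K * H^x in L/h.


Q = K * H^x
  = 0.5 * 16^0.6
  = 0.5 * 5.2780
  = 2.64 L/h


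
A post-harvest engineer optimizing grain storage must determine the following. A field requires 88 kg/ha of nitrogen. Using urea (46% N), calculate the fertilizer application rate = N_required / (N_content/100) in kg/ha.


Rate = N_required / (N_content / 100)
     = 88 / (46 / 100)
     = 88 / 0.46
     = 191.30 kg/ha


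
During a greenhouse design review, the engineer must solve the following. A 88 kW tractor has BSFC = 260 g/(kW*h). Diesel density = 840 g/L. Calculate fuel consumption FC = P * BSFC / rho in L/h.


FC = P * BSFC / rho_fuel
   = 88 * 260 / 840
   = 22880 / 840
   = 27.24 L/h


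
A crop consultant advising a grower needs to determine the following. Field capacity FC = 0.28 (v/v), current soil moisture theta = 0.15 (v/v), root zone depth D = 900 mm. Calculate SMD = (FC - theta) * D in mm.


SMD = (FC - theta) * D
    = (0.28 - 0.15) * 900
    = 0.130 * 900
    = 117 mm


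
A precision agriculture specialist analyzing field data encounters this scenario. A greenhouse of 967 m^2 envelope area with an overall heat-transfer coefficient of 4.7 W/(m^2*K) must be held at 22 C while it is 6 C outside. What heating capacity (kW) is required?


dT = 22 - (6) = 16 K
Q = U * A * dT
  = 4.7 * 967 * 16
  = 72718.40 W = 72.72 kW


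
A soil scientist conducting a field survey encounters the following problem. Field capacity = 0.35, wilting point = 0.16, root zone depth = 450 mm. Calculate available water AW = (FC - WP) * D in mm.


AW = (FC - WP) * D
   = (0.35 - 0.16) * 450
   = 0.19 * 450
   = 85.50 mm


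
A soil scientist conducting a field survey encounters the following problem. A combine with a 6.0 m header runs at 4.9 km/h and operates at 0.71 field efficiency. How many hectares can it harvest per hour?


C = w * v * eta_f / 10
  = 6.0 * 4.9 * 0.71 / 10
  = 20.87 / 10
  = 2.09 ha/h


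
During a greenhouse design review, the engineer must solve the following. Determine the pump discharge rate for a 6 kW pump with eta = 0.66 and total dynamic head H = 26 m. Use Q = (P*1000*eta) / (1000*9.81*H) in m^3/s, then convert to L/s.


Q = (P * 1000 * eta) / (rho * g * H)
  = (6 * 1000 * 0.66) / (1000 * 9.81 * 26)
  = 3960 / 255060
  = 0.01553 m^3/s = 15.53 L/s


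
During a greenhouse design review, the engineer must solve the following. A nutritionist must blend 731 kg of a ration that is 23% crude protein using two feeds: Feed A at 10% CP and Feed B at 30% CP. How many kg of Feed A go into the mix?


parts_A = CP_b - target = 30 - 23 = 7
parts_B = target - CP_a = 23 - 10 = 13
total_parts = 7 + 13 = 20
Feed A = 731 * 7 / 20 = 255.85 kg
Feed B = 731 * 13 / 20 = 475.15 kg

255.85 kg


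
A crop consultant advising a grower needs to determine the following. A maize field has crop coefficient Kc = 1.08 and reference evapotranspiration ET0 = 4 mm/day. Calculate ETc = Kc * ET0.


ETc = Kc * ET0
    = 1.08 * 4
    = 4.32 mm/day


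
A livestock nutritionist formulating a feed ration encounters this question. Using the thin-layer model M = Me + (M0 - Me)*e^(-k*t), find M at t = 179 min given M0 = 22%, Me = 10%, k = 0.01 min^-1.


M = Me + (M0 - Me) * e^(-k*t)
  = 10 + (22 - 10) * e^(-0.01*179)
  = 10 + 12 * e^(-1.790)
  = 10 + 12 * 0.16696
  = 10 + 2.0035
  = 12.00%


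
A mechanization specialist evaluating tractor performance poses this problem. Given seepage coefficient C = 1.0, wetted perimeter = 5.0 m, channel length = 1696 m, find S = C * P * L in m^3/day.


S = C * P * L
  = 1.0 * 5.0 * 1696
  = 8480 m^3/day


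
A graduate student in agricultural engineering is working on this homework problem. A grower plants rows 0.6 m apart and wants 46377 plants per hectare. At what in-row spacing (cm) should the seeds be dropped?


spacing = 10000 / (row_sp * density)
        = 10000 / (0.6 * 46377)
        = 10000 / 27826.20
        = 0.35937 m = 35.94 cm


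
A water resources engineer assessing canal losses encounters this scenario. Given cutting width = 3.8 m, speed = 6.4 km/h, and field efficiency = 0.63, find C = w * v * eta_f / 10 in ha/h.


C = w * v * eta_f / 10
  = 3.8 * 6.4 * 0.63 / 10
  = 15.32 / 10
  = 1.53 ha/h


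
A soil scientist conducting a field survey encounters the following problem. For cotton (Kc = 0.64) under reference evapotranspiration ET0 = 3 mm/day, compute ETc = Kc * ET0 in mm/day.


ETc = Kc * ET0
    = 0.64 * 3
    = 1.92 mm/day


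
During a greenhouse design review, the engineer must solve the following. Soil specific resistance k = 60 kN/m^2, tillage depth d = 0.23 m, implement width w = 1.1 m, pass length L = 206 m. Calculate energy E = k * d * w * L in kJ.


E = k * d * w * L
  = 60 * 0.23 * 1.1 * 206
  = 3127.08 kJ


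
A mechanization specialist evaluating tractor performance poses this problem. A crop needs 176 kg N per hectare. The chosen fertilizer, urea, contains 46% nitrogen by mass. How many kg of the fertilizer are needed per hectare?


Rate = N_required / (N_content / 100)
     = 176 / (46 / 100)
     = 176 / 0.46
     = 382.61 kg/ha


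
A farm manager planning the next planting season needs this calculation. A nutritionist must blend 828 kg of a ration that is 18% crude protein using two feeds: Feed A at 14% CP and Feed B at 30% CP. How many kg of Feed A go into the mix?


parts_A = CP_b - target = 30 - 18 = 12
parts_B = target - CP_a = 18 - 14 = 4
total_parts = 12 + 4 = 16
Feed A = 828 * 12 / 16 = 621 kg
Feed B = 828 * 4 / 16 = 207 kg

621 kg


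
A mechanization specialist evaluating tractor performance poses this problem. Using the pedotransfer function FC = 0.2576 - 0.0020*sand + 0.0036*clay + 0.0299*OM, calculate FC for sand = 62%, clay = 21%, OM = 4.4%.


FC = 0.2576 - 0.0020*62 + 0.0036*21 + 0.0299*4.4
   = 0.2576 - 0.1240 + 0.0756 + 0.1316
   = 0.3408


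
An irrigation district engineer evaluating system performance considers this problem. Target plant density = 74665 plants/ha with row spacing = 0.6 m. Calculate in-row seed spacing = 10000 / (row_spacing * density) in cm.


spacing = 10000 / (row_sp * density)
        = 10000 / (0.6 * 74665)
        = 10000 / 44799
        = 0.22322 m = 22.32 cm


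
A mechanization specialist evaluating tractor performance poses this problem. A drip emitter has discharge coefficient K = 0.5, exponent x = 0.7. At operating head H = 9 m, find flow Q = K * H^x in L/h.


Q = K * H^x
  = 0.5 * 9^0.7
  = 0.5 * 4.6555
  = 2.33 L/h


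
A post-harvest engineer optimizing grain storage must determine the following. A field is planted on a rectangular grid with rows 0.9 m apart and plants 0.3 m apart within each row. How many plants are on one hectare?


D = 10000 / (row_sp * plant_sp)
  = 10000 / (0.9 * 0.3)
  = 10000 / 0.2700
  = 37037.04 plants/ha


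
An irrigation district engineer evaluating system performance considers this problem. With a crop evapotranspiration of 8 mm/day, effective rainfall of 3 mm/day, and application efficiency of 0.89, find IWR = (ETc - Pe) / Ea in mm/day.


IWR = (ETc - Pe) / Ea
    = (8 - 3) / 0.89
    = 5 / 0.89
    = 5.62 mm/day


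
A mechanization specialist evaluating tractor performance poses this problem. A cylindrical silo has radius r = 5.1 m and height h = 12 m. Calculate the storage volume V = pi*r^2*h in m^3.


V = pi * r^2 * h
  = pi * 5.1^2 * 12
  = pi * 26.01 * 12
  = 980.55 m^3


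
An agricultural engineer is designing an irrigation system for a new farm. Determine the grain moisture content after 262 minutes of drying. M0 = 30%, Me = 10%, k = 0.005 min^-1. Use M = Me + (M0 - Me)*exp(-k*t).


M = Me + (M0 - Me) * e^(-k*t)
  = 10 + (30 - 10) * e^(-0.005*262)
  = 10 + 20 * e^(-1.310)
  = 10 + 20 * 0.26982
  = 10 + 5.3964
  = 15.40%


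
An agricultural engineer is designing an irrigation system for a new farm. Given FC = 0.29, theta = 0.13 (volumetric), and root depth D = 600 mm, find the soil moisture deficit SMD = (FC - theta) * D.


SMD = (FC - theta) * D
    = (0.29 - 0.13) * 600
    = 0.160 * 600
    = 96 mm


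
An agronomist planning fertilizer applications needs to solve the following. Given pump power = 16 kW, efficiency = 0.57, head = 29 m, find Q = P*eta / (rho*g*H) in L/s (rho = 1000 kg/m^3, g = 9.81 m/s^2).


Q = (P * 1000 * eta) / (rho * g * H)
  = (16 * 1000 * 0.57) / (1000 * 9.81 * 29)
  = 9120 / 284490
  = 0.03206 m^3/s = 32.06 L/s


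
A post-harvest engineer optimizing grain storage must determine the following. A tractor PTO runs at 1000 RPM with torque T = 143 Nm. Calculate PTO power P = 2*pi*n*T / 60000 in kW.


P = 2*pi*n*T / 60000
  = 2*pi * 1000 * 143 / 60000
  = 898495.50 / 60000
  = 14.97 kW


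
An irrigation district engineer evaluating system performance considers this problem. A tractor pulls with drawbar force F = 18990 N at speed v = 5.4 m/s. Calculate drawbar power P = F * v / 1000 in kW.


P = F * v / 1000
  = 18990 * 5.4 / 1000
  = 102546 / 1000
  = 102.55 kW


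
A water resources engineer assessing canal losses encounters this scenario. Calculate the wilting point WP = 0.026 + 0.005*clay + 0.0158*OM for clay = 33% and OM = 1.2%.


WP = 0.026 + 0.005*33 + 0.0158*1.2
   = 0.026 + 0.1650 + 0.0190
   = 0.2100


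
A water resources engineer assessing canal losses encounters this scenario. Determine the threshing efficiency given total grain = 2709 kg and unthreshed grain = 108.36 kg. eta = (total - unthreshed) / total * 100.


eta = (total - unthreshed) / total * 100
    = (2709 - 108.36) / 2709 * 100
    = 2600.64 / 2709 * 100
    = 96%


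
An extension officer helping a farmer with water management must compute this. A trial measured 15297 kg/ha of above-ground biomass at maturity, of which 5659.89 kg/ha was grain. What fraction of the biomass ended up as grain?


HI = grain_yield / biomass
   = 5659.89 / 15297
   = 0.37


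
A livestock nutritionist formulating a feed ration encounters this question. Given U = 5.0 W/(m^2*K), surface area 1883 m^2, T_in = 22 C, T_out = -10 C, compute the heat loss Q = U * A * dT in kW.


dT = 22 - (-10) = 32 K
Q = U * A * dT
  = 5.0 * 1883 * 32
  = 301280 W = 301.28 kW


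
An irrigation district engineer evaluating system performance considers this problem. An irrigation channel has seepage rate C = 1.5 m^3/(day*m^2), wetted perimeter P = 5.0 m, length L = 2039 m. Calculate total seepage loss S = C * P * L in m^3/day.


S = C * P * L
  = 1.5 * 5.0 * 2039
  = 15292.50 m^3/day


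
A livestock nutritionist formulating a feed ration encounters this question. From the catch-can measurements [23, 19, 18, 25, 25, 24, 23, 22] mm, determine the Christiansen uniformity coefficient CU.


xbar = 179 / 8 = 22.375
sum|xi - xbar| = 16.250
CU = 100 * (1 - 16.250 / (8 * 22.375))
   = 100 * (1 - 0.0908)
   = 90.92%


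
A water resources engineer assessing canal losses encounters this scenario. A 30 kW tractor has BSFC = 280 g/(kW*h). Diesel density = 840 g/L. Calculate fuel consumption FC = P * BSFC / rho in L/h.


FC = P * BSFC / rho_fuel
   = 30 * 280 / 840
   = 8400 / 840
   = 10 L/h


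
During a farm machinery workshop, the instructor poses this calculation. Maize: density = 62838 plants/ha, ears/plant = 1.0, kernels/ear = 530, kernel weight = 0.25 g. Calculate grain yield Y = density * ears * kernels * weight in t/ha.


Y = density * ears * kernels * kw
  = 62838 * 1.0 * 530 * 0.25 g/ha
  = 8326035 g/ha
  = 8326.04 kg/ha = 8.33 t/ha


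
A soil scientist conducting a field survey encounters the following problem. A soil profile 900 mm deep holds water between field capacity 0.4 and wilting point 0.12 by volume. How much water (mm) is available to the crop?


AW = (FC - WP) * D
   = (0.4 - 0.12) * 900
   = 0.28 * 900
   = 252 mm


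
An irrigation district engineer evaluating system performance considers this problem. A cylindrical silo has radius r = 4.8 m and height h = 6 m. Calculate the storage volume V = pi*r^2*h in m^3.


V = pi * r^2 * h
  = pi * 4.8^2 * 6
  = pi * 23.04 * 6
  = 434.29 m^3


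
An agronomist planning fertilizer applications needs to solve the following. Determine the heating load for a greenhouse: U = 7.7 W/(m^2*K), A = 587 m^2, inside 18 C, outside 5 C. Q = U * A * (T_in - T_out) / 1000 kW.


dT = 18 - (5) = 13 K
Q = U * A * dT
  = 7.7 * 587 * 13
  = 58758.70 W = 58.76 kW


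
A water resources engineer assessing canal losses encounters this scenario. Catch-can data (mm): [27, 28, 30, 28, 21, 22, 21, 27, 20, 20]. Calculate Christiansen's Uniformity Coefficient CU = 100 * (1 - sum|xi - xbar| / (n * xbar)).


xbar = 244 / 10 = 24.400
sum|xi - xbar| = 36
CU = 100 * (1 - 36 / (10 * 24.400))
   = 100 * (1 - 0.1475)
   = 85.25%


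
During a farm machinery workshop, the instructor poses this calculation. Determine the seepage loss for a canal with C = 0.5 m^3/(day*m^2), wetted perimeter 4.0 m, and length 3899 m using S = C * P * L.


S = C * P * L
  = 0.5 * 4.0 * 3899
  = 7798 m^3/day


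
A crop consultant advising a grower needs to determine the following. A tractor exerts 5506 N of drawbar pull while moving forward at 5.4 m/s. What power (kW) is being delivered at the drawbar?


P = F * v / 1000
  = 5506 * 5.4 / 1000
  = 29732.40 / 1000
  = 29.73 kW


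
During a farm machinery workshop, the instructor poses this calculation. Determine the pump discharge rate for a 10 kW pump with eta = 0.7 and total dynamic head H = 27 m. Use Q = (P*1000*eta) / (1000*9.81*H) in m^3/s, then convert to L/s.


Q = (P * 1000 * eta) / (rho * g * H)
  = (10 * 1000 * 0.7) / (1000 * 9.81 * 27)
  = 7000 / 264870
  = 0.02643 m^3/s = 26.43 L/s


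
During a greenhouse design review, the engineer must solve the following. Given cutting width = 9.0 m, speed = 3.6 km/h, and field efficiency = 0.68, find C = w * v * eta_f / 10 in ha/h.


C = w * v * eta_f / 10
  = 9.0 * 3.6 * 0.68 / 10
  = 22.03 / 10
  = 2.20 ha/h


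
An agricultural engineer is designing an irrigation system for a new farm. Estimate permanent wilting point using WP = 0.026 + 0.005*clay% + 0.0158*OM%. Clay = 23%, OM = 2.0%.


WP = 0.026 + 0.005*23 + 0.0158*2.0
   = 0.026 + 0.1150 + 0.0316
   = 0.1726


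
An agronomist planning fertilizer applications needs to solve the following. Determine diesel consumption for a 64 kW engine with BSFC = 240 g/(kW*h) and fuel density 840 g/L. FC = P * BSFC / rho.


FC = P * BSFC / rho_fuel
   = 64 * 240 / 840
   = 15360 / 840
   = 18.29 L/h


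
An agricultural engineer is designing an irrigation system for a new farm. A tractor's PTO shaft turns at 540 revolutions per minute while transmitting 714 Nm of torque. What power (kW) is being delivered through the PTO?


P = 2*pi*n*T / 60000
  = 2*pi * 540 * 714 / 60000
  = 2422544.93 / 60000
  = 40.38 kW


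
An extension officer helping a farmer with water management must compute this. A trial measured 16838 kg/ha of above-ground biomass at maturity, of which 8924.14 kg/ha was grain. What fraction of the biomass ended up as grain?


HI = grain_yield / biomass
   = 8924.14 / 16838
   = 0.53


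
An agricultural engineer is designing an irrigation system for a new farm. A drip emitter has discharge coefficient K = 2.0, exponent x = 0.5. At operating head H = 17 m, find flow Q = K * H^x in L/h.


Q = K * H^x
  = 2.0 * 17^0.5
  = 2.0 * 4.1231
  = 8.25 L/h


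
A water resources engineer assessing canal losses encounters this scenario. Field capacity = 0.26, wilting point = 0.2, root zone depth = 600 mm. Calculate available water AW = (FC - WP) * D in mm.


AW = (FC - WP) * D
   = (0.26 - 0.2) * 600
   = 0.06 * 600
   = 36 mm


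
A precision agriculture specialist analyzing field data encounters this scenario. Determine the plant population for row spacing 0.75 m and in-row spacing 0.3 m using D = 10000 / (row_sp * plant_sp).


D = 10000 / (row_sp * plant_sp)
  = 10000 / (0.75 * 0.3)
  = 10000 / 0.2250
  = 44444.44 plants/ha


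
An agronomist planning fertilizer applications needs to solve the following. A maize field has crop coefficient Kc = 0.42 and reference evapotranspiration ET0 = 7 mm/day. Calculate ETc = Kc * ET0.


ETc = Kc * ET0
    = 0.42 * 7
    = 2.94 mm/day


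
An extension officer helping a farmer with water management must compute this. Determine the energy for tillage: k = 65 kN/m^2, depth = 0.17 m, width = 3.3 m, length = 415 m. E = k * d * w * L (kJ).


E = k * d * w * L
  = 65 * 0.17 * 3.3 * 415
  = 15132.98 kJ


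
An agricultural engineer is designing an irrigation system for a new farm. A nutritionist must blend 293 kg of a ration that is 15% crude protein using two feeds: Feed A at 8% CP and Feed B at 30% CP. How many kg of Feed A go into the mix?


parts_A = CP_b - target = 30 - 15 = 15
parts_B = target - CP_a = 15 - 8 = 7
total_parts = 15 + 7 = 22
Feed A = 293 * 15 / 22 = 199.77 kg
Feed B = 293 * 7 / 22 = 93.23 kg

199.77 kg


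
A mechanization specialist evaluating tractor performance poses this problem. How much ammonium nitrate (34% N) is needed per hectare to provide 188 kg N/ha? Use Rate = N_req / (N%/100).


Rate = N_required / (N_content / 100)
     = 188 / (34 / 100)
     = 188 / 0.34
     = 552.94 kg/ha


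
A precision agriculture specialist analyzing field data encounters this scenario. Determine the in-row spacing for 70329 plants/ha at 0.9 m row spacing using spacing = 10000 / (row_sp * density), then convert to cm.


spacing = 10000 / (row_sp * density)
        = 10000 / (0.9 * 70329)
        = 10000 / 63296.10
        = 0.15799 m = 15.80 cm


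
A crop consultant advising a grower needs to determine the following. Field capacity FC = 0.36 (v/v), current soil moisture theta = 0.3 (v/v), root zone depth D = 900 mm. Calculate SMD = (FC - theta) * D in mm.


SMD = (FC - theta) * D
    = (0.36 - 0.3) * 900
    = 0.060 * 900
    = 54 mm


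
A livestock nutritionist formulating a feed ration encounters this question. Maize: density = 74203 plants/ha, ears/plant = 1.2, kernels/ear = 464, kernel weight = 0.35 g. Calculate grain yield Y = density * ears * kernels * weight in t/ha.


Y = density * ears * kernels * kw
  = 74203 * 1.2 * 464 * 0.35 g/ha
  = 14460680.64 g/ha
  = 14460.68 kg/ha = 14.46 t/ha


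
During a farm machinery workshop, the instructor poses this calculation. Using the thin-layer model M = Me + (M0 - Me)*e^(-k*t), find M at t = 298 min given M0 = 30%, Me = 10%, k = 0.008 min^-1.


M = Me + (M0 - Me) * e^(-k*t)
  = 10 + (30 - 10) * e^(-0.008*298)
  = 10 + 20 * e^(-2.384)
  = 10 + 20 * 0.09218
  = 10 + 1.8436
  = 11.84%


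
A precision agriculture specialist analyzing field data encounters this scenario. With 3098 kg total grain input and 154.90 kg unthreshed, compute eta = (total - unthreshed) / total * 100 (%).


eta = (total - unthreshed) / total * 100
    = (3098 - 154.90) / 3098 * 100
    = 2943.10 / 3098 * 100
    = 95%


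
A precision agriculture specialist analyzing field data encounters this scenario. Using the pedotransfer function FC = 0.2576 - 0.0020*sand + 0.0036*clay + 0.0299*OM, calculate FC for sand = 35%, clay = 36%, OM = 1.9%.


FC = 0.2576 - 0.0020*35 + 0.0036*36 + 0.0299*1.9
   = 0.2576 - 0.0700 + 0.1296 + 0.0568
   = 0.3740


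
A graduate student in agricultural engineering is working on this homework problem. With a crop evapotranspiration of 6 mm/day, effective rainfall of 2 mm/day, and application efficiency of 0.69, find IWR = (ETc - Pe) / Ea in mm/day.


IWR = (ETc - Pe) / Ea
    = (6 - 2) / 0.69
    = 4 / 0.69
    = 5.80 mm/day


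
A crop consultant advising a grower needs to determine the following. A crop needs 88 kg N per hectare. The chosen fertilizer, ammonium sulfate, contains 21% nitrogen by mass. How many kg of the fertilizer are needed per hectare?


Rate = N_required / (N_content / 100)
     = 88 / (21 / 100)
     = 88 / 0.21
     = 419.05 kg/ha


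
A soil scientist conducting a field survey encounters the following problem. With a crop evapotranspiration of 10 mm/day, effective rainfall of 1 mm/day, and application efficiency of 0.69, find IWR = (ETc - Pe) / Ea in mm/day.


IWR = (ETc - Pe) / Ea
    = (10 - 1) / 0.69
    = 9 / 0.69
    = 13.04 mm/day


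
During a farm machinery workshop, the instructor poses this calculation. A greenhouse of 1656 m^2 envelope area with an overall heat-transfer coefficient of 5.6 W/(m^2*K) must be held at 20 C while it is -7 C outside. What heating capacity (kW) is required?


dT = 20 - (-7) = 27 K
Q = U * A * dT
  = 5.6 * 1656 * 27
  = 250387.20 W = 250.39 kW


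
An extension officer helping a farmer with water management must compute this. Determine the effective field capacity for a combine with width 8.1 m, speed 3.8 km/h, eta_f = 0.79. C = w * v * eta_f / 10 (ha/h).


C = w * v * eta_f / 10
  = 8.1 * 3.8 * 0.79 / 10
  = 24.32 / 10
  = 2.43 ha/h


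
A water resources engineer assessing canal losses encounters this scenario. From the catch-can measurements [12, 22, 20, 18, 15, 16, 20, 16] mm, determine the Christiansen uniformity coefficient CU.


xbar = 139 / 8 = 17.375
sum|xi - xbar| = 21
CU = 100 * (1 - 21 / (8 * 17.375))
   = 100 * (1 - 0.1511)
   = 84.89%


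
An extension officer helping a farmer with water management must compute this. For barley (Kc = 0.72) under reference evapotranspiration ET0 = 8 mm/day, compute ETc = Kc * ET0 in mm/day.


ETc = Kc * ET0
    = 0.72 * 8
    = 5.76 mm/day


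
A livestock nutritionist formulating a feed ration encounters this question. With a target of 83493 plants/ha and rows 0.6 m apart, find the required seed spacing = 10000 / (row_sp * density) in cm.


spacing = 10000 / (row_sp * density)
        = 10000 / (0.6 * 83493)
        = 10000 / 50095.80
        = 0.19962 m = 19.96 cm


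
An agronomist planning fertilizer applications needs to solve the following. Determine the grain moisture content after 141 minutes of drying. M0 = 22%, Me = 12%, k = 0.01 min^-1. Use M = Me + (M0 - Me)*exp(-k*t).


M = Me + (M0 - Me) * e^(-k*t)
  = 12 + (22 - 12) * e^(-0.01*141)
  = 12 + 10 * e^(-1.410)
  = 12 + 10 * 0.24414
  = 12 + 2.4414
  = 14.44%
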